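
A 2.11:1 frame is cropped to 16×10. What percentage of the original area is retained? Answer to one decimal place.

75.8%

16×10 is narrower than 2.11:1, so the crop keeps the full height and trims the width.
Fraction kept = (1.600)/(2.110) ≈ 75.83%.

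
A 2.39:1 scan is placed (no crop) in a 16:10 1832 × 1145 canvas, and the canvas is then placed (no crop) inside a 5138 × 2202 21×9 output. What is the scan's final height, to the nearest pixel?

Inside the 1832×1145 canvas the scan is width-limited at 1832.00 × 766.53.
The 16:10 canvas is height-limited in 5138×2202, giving 3523.20 × 2202.00; scale factor 1.9231.
Applying the same ×1.9231: 766.53 → 1474.14.

1474 px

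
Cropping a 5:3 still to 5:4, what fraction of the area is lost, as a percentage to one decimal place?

5:4 is narrower than 5:3, so the crop keeps the full height and trims the width.
Area ratio = (1.250)/(1.667) = 75.00%; the remaining 25.00% is cropped out.

25.0%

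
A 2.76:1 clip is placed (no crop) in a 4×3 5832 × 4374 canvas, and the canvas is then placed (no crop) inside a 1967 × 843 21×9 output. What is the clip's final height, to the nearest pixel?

Inside the 5832×4374 canvas the clip is width-limited at 5832.00 × 2113.04.
Second fit — the 4×3 canvas into 1967×843 spans the height: 1124.00 × 843.00 (×0.1927 from 5832×4374).
So the clip's height is 2113.04 × 0.1927 ≈ 407.25.

407 px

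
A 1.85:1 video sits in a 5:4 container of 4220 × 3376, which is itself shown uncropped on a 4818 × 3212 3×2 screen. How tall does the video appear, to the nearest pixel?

2170 px

Inside the 4220×3376 canvas the video is width-limited at 4220.00 × 2281.08.
5:4 in 4818×3212: fills the height, so the intermediate becomes 4015.00 × 3212.00 — a scale of ×0.9514.
Applying the same ×0.9514: 2281.08 → 2170.27.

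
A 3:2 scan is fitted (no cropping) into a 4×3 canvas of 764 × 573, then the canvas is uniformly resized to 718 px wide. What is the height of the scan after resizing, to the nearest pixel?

In the 764×573 frame the scan fills the width: height = 764 × 2/3 ≈ 509.33 px.
The frame scales by 718/764 = 0.9398; 509.33 × 0.9398 ≈ 478.67 px.

479 px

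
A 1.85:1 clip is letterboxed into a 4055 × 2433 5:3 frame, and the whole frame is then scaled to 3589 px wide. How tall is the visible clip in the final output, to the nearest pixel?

1940 px

At 4055×2433 the clip is width-limited, so height = 4055 / 1.850 ≈ 2191.89 px.
The frame scales by 3589/4055 = 0.8851; 2191.89 × 0.8851 ≈ 1940.00 px.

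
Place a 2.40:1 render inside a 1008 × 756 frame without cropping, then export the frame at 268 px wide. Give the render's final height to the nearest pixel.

112 px

In the 1008×756 frame the render fills the width: height = 1008 / 2.400 ≈ 420.00 px.
Resizing to 268 px wide multiplies everything by 0.2659: 420.00 → 111.67 px.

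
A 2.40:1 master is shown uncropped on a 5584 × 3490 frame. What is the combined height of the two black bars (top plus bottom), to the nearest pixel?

Since 2.400 > 1.600, the master is width-limited.
The master is 5584 / 2.400 ≈ 2326.67 px tall.
3490 − 2326.67 = 1163.33 px of bars.

1163 px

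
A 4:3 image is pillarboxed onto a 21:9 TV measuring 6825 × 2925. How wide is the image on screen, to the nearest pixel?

3900 px

4:3 is narrower than 21:9, so it spans the full height.
That makes the image 3900.00 px wide (2925 × 4/3).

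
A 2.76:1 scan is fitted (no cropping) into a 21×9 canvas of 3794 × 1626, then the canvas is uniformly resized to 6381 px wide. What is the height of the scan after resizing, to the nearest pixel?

In the 3794×1626 frame the scan fills the width: height = 3794 / 2.760 ≈ 1374.64 px.
Resizing to 6381 px wide multiplies everything by 1.6819: 1374.64 → 2311.96 px.

2312 px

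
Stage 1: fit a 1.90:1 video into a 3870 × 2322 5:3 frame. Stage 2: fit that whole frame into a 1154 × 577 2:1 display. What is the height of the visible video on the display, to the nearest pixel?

Inside the 3870×2322 canvas the video is width-limited at 3870.00 × 2036.84.
5:3 in 1154×577: fills the height, so the intermediate becomes 961.67 × 577.00 — a scale of ×0.2485.
So the video's height is 2036.84 × 0.2485 ≈ 506.14.

506 px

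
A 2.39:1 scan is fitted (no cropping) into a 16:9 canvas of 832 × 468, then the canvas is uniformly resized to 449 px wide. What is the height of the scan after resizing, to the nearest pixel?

At 832×468 the scan is width-limited, so height = 832 / 2.390 ≈ 348.12 px.
Resizing to 449 px wide multiplies everything by 0.5397: 348.12 → 187.87 px.

188 px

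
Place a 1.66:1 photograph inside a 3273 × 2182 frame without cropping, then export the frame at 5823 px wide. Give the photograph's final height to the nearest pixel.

In the 3273×2182 frame the photograph fills the width: height = 3273 / 1.660 ≈ 1971.69 px.
Resizing to 5823 px wide multiplies everything by 1.7791: 1971.69 → 3507.83 px.

3508 px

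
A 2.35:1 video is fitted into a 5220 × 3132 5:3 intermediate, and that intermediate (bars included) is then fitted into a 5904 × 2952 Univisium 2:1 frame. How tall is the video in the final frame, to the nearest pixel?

First fit — 2.35:1 into 5220×3132 spans the width: 5220.00 × 2221.28.
Second fit — the 5:3 canvas into 5904×2952 spans the height: 4920.00 × 2952.00 (×0.9425 from 5220×3132).
The video scales with it: height 2221.28 × 0.9425 ≈ 2093.62.

2094 px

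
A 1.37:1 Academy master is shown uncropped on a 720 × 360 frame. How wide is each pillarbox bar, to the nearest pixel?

113 px

1.37:1 Academy (1.370) < Univisium 2:1 (2.000), so the master fills the height.
The master is 360 × 1.370 ≈ 493.20 px wide.
Black = 720 − 493.20 = 226.80 px, or 113.40 per bar.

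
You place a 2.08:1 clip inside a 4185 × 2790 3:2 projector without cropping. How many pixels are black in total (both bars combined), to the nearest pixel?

2.08:1 (2.080) > 3:2 (1.500), so the clip fills the width.
Content height = 4185 / 2.080 ≈ 2012.0192 px.
2790 − 2012.0192 = 777.9808 px of bars.
That's 777.9808 × 4185 ≈ 3255850 black pixels.

3255850 pixels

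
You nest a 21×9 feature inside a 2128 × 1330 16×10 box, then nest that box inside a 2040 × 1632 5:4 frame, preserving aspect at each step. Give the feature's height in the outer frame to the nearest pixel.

874 px

Inside the 2128×1330 canvas the feature is width-limited at 2128.00 × 912.00.
The 16×10 canvas is width-limited in 2040×1632, giving 2040.00 × 1275.00; scale factor 0.9586.
Applying the same ×0.9586: 912.00 → 874.29.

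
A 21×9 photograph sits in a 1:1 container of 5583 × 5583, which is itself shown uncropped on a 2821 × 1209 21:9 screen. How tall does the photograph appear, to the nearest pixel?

518 px

First fit — 21×9 into 5583×5583 spans the width: 5583.00 × 2392.71.
The 1:1 canvas is height-limited in 2821×1209, giving 1209.00 × 1209.00; scale factor 0.2166.
The photograph scales with it: height 2392.71 × 0.2166 ≈ 518.14.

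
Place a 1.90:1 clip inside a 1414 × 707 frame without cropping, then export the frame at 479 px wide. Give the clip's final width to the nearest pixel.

At 1414×707 the clip is height-limited, so width = 707 × 1.900 ≈ 1343.30 px.
Scaling 1414 → 479 is ×0.3388, so the width becomes 1343.30 × 0.3388 ≈ 455.05 px.

455 px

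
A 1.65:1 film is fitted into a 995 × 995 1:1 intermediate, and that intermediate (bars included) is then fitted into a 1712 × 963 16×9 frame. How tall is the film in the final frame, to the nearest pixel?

1.65:1 in 995×995: fills the width, so the film is 995.00 × 603.03.
The 1:1 canvas is height-limited in 1712×963, giving 963.00 × 963.00; scale factor 0.9678.
The film scales with it: height 603.03 × 0.9678 ≈ 583.64.

584 px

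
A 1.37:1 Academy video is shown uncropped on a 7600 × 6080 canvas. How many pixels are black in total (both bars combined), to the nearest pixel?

4047416 pixels

1.37:1 Academy is wider than 5:4, so it spans the full width.
The video is 7600 / 1.370 ≈ 5547.4453 px tall.
Black = 6080 − 5547.4453 = 532.5547 px.
That's 532.5547 × 7600 ≈ 4047416 black pixels.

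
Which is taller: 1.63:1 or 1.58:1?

1.58:1

1.63 and 1.58; 1.63 > 1.58. The smaller width-to-height ratio is the taller frame.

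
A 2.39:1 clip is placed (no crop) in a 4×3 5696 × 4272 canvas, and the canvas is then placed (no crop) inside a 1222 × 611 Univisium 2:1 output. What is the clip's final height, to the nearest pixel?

341 px

Inside the 5696×4272 canvas the clip is width-limited at 5696.00 × 2383.26.
Second fit — the 4×3 canvas into 1222×611 spans the height: 814.67 × 611.00 (×0.1430 from 5696×4272).
Applying the same ×0.1430: 2383.26 → 340.86.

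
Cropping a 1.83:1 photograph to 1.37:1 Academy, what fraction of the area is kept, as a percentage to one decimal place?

Going from 1.83:1 to 1.37:1 Academy means cutting width while keeping height.
(1.370)/(1.830) ≈ 0.749 of the area survives.

74.9%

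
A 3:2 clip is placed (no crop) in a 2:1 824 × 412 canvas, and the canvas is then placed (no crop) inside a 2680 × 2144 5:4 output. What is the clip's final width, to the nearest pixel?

3:2 in 824×412: fills the height, so the clip is 618.00 × 412.00.
The 2:1 canvas is width-limited in 2680×2144, giving 2680.00 × 1340.00; scale factor 3.2524.
Applying the same ×3.2524: 618.00 → 2010.00.

2010 px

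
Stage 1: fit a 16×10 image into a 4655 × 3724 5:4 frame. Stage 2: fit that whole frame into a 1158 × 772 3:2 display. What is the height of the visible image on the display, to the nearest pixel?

603 px

16×10 in 4655×3724: fills the width, so the image is 4655.00 × 2909.38.
The 5:4 canvas is height-limited in 1158×772, giving 965.00 × 772.00; scale factor 0.2073.
Applying the same ×0.2073: 2909.38 → 603.12.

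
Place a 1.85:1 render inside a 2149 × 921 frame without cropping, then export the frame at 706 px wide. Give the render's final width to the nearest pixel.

At 2149×921 the render is height-limited, so width = 921 × 1.850 ≈ 1703.85 px.
Scaling 2149 → 706 is ×0.3285, so the width becomes 1703.85 × 0.3285 ≈ 559.76 px.

560 px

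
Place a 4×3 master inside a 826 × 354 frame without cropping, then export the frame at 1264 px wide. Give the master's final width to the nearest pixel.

722 px

At 826×354 the master is height-limited, so width = 354 × 4/3 ≈ 472.00 px.
The frame scales by 1264/826 = 1.5303; 472.00 × 1.5303 ≈ 722.29 px.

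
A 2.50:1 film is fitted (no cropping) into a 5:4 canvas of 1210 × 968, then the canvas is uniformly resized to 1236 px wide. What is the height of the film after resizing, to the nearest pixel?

494 px

In the 1210×968 frame the film fills the width: height = 1210 / 2.500 ≈ 484.00 px.
Scaling 1210 → 1236 is ×1.0215, so the height becomes 484.00 × 1.0215 ≈ 494.40 px.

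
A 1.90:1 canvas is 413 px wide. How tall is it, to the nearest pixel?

413 / 1.900 = 217.37.

217 px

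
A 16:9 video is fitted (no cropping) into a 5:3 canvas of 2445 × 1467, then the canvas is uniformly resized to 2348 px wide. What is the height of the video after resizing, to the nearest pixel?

In the 2445×1467 frame the video fills the width: height = 2445 × 9/16 ≈ 1375.31 px.
Scaling 2445 → 2348 is ×0.9603, so the height becomes 1375.31 × 0.9603 ≈ 1320.75 px.

1321 px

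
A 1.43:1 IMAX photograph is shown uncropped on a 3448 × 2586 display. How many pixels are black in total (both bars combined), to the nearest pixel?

1.43:1 IMAX is wider than 4×3, so it spans the full width.
The photograph is 3448 / 1.430 ≈ 2411.1888 px tall.
2586 − 2411.1888 = 174.8112 px of bars.
Across the 3448-px span: 174.8112 × 3448 ≈ 602749 px.

602749 pixels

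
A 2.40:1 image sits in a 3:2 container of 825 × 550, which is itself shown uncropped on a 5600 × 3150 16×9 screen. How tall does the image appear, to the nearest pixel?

1969 px

2.40:1 in 825×550: fills the width, so the image is 825.00 × 343.75.
3:2 in 5600×3150: fills the height, so the intermediate becomes 4725.00 × 3150.00 — a scale of ×5.7273.
The image scales with it: height 343.75 × 5.7273 ≈ 1968.75.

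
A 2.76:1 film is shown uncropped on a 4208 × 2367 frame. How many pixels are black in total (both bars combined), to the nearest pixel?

3544661 pixels

2.76:1 (2.760) > 16:9 (1.778), so the film fills the width.
The film is 4208 / 2.760 ≈ 1524.6377 px tall.
Black = 2367 − 1524.6377 = 842.3623 px.
Across the 4208-px span: 842.3623 × 4208 ≈ 3544661 px.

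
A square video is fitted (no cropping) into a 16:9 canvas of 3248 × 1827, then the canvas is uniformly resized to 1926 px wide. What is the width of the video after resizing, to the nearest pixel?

At 3248×1827 the video is height-limited, so width = 1827 × 1/1 ≈ 1827.00 px.
The frame scales by 1926/3248 = 0.5930; 1827.00 × 0.5930 ≈ 1083.38 px.

1083 px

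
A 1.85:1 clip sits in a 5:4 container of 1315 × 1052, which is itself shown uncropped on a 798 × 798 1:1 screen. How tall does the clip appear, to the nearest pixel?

431 px

Inside the 1315×1052 canvas the clip is width-limited at 1315.00 × 710.81.
5:4 in 798×798: fills the width, so the intermediate becomes 798.00 × 638.40 — a scale of ×0.6068.
So the clip's height is 710.81 × 0.6068 ≈ 431.35.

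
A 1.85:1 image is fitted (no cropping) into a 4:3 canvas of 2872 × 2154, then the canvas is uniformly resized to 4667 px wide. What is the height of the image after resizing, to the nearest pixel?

Fitted into 2872×2154, the image spans the width; its height is 2872 / 1.850 ≈ 1552.43 px.
Scaling 2872 → 4667 is ×1.6250, so the height becomes 1552.43 × 1.6250 ≈ 2522.70 px.

2523 px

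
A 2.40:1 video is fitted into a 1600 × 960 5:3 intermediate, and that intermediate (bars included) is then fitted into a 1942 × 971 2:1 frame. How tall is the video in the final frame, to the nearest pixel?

First fit — 2.40:1 into 1600×960 spans the width: 1600.00 × 666.67.
5:3 in 1942×971: fills the height, so the intermediate becomes 1618.33 × 971.00 — a scale of ×1.0115.
The video scales with it: height 666.67 × 1.0115 ≈ 674.31.

674 px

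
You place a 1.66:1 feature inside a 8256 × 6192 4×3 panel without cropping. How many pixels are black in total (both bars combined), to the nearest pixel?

1.66:1 is wider than 4×3, so it spans the full width.
The feature is 8256 / 1.660 ≈ 4973.4940 px tall.
6192 − 4973.4940 = 1218.5060 px of bars.
That's 1218.5060 × 8256 ≈ 10059986 black pixels.

10059986 pixels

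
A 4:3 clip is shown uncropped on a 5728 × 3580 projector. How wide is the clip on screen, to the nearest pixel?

4:3 (1.333) < 16×10 (1.600), so the clip fills the height.
The clip is 3580 × 4/3 ≈ 4773.33 px wide.

4773 px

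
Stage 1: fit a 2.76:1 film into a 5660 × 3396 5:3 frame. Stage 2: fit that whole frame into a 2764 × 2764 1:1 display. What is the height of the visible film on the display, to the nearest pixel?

1001 px

2.76:1 in 5660×3396: fills the width, so the film is 5660.00 × 2050.72.
The 5:3 canvas is width-limited in 2764×2764, giving 2764.00 × 1658.40; scale factor 0.4883.
The film scales with it: height 2050.72 × 0.4883 ≈ 1001.45.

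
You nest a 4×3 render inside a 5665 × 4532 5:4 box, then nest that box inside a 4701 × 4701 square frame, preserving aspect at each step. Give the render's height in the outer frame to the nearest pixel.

First fit — 4×3 into 5665×4532 spans the width: 5665.00 × 4248.75.
5:4 in 4701×4701: fills the width, so the intermediate becomes 4701.00 × 3760.80 — a scale of ×0.8298.
The render scales with it: height 4248.75 × 0.8298 ≈ 3525.75.

3526 px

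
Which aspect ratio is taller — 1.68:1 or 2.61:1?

1.68:1

1.68 and 2.61; 2.61 > 1.68. The smaller width-to-height ratio is the taller frame.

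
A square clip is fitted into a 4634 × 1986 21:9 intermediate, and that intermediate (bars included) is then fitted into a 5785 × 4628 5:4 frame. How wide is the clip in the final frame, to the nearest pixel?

square in 4634×1986: fills the height, so the clip is 1986.00 × 1986.00.
Second fit — the 21:9 canvas into 5785×4628 spans the width: 5785.00 × 2479.29 (×1.2484 from 4634×1986).
The clip scales with it: width 1986.00 × 1.2484 ≈ 2479.29.

2479 px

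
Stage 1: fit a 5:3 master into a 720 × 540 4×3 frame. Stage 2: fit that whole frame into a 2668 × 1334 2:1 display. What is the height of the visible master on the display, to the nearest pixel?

1067 px

5:3 in 720×540: fills the width, so the master is 720.00 × 432.00.
4×3 in 2668×1334: fills the height, so the intermediate becomes 1778.67 × 1334.00 — a scale of ×2.4704.
So the master's height is 432.00 × 2.4704 ≈ 1067.20.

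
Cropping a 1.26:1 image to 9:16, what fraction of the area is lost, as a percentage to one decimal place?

9:16 is narrower than 1.26:1, so the crop keeps the full height and trims the width.
Area ratio = (0.562)/(1.260) = 44.64%; the remaining 55.36% is cropped out.

55.4%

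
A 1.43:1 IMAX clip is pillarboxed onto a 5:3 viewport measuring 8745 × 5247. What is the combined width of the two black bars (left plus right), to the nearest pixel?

Since 1.430 < 1.667, the clip is height-limited.
The clip is 5247 × 1.430 ≈ 7503.21 px wide.
8745 − 7503.21 = 1241.79 px of bars.

1242 px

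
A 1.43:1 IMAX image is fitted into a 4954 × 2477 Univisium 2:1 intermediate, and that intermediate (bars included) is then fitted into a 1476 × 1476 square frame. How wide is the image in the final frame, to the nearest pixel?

1.43:1 IMAX in 4954×2477: fills the height, so the image is 3542.11 × 2477.00.
Second fit — the Univisium 2:1 canvas into 1476×1476 spans the width: 1476.00 × 738.00 (×0.2979 from 4954×2477).
Applying the same ×0.2979: 3542.11 → 1055.34.

1055 px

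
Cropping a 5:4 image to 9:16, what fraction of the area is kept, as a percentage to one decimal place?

The height stays; only width is cut (since 9:16 is narrower than 5:4).
(0.562)/(1.250) ≈ 0.450 of the area survives.

45.0%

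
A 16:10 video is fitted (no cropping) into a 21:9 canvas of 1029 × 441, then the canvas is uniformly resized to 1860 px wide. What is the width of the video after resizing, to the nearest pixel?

In the 1029×441 frame the video fills the height: width = 441 × 16/10 ≈ 705.60 px.
Resizing to 1860 px wide multiplies everything by 1.8076: 705.60 → 1275.43 px.

1275 px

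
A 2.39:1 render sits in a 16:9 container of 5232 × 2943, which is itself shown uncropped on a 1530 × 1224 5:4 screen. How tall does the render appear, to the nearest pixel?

First fit — 2.39:1 into 5232×2943 spans the width: 5232.00 × 2189.12.
The 16:9 canvas is width-limited in 1530×1224, giving 1530.00 × 860.62; scale factor 0.2924.
The render scales with it: height 2189.12 × 0.2924 ≈ 640.17.

640 px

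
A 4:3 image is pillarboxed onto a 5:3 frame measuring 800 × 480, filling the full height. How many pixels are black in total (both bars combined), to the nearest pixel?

That makes the image 640.0000 px wide (480 × 4/3).
Leftover width: 800 − 640.0000 = 160.0000 px.
That's 160.0000 × 480 ≈ 76800 black pixels.

76800 pixels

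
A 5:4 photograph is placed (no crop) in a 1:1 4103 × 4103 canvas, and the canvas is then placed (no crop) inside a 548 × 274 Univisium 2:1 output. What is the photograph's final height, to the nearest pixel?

Inside the 4103×4103 canvas the photograph is width-limited at 4103.00 × 3282.40.
The 1:1 canvas is height-limited in 548×274, giving 274.00 × 274.00; scale factor 0.0668.
Applying the same ×0.0668: 3282.40 → 219.20.

219 px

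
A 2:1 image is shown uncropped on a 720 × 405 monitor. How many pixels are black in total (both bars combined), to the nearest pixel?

32400 pixels

2:1 (2.000) > 16:9 (1.778), so the image fills the width.
Content height = 720 × 1/2 ≈ 360.0000 px.
Black = 405 − 360.0000 = 45.0000 px.
Across the 720-px span: 45.0000 × 720 ≈ 32400 px.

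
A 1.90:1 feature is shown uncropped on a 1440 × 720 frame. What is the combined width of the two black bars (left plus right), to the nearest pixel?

Since 1.900 < 2.000, the feature is height-limited.
Content width = 720 × 1.900 ≈ 1368.00 px.
Black = 1440 − 1368.00 = 72.00 px.

72 px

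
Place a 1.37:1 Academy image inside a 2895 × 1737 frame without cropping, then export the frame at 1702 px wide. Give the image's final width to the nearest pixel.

1399 px

Fitted into 2895×1737, the image spans the height; its width is 1737 × 1.370 ≈ 2379.69 px.
The frame scales by 1702/2895 = 0.5879; 2379.69 × 0.5879 ≈ 1399.04 px.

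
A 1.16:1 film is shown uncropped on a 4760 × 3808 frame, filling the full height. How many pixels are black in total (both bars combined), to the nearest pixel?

Content width = 3808 × 1.160 ≈ 4417.2800 px.
Leftover width: 4760 − 4417.2800 = 342.7200 px.
Across the 3808-px span: 342.7200 × 3808 ≈ 1305078 px.

1305078 pixels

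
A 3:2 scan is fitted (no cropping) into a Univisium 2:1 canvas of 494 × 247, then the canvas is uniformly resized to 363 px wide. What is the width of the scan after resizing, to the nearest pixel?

272 px

Fitted into 494×247, the scan spans the height; its width is 247 × 3/2 ≈ 370.50 px.
Resizing to 363 px wide multiplies everything by 0.7348: 370.50 → 272.25 px.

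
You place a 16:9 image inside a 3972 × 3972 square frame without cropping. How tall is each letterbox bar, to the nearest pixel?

869 px

16:9 (1.778) > square (1.000), so the image fills the width.
Content height = 3972 × 9/16 ≈ 2234.25 px.
Leftover height: 3972 − 2234.25 = 1737.75 px → 868.88 each side.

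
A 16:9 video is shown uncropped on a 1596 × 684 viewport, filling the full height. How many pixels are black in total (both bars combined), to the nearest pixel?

That makes the image 1216.0000 px wide (684 × 16/9).
1596 − 1216.0000 = 380.0000 px of bars.
That's 380.0000 × 684 ≈ 259920 black pixels.

259920 pixels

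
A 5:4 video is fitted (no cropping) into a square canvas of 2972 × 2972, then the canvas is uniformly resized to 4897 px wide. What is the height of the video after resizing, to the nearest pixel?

Fitted into 2972×2972, the video spans the width; its height is 2972 × 4/5 ≈ 2377.60 px.
Scaling 2972 → 4897 is ×1.6477, so the height becomes 2377.60 × 1.6477 ≈ 3917.60 px.

3918 px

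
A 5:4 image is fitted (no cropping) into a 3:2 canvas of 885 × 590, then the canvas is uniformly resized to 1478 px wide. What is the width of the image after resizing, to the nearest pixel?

1232 px

At 885×590 the image is height-limited, so width = 590 × 5/4 ≈ 737.50 px.
Scaling 885 → 1478 is ×1.6701, so the width becomes 737.50 × 1.6701 ≈ 1231.67 px.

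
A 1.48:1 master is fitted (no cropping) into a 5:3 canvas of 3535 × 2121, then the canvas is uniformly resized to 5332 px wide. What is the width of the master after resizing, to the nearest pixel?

Fitted into 3535×2121, the master spans the height; its width is 2121 × 1.480 ≈ 3139.08 px.
The frame scales by 5332/3535 = 1.5083; 3139.08 × 1.5083 ≈ 4734.82 px.

4735 px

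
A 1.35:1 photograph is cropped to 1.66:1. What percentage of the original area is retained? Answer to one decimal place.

Going from 1.35:1 to 1.66:1 means cutting height while keeping width.
(1.350)/(1.660) ≈ 0.813 of the area survives.

81.3%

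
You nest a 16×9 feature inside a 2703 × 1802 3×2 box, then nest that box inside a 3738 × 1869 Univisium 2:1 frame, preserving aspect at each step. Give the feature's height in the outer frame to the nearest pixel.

Inside the 2703×1802 canvas the feature is width-limited at 2703.00 × 1520.44.
The 3×2 canvas is height-limited in 3738×1869, giving 2803.50 × 1869.00; scale factor 1.0372.
The feature scales with it: height 1520.44 × 1.0372 ≈ 1576.97.

1577 px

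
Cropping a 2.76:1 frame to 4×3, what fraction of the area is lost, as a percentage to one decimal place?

4×3 is narrower than 2.76:1, so the crop keeps the full height and trims the width.
(1.333)/(2.760) ≈ 0.483 of the area survives, leaving 51.69% discarded.

51.7%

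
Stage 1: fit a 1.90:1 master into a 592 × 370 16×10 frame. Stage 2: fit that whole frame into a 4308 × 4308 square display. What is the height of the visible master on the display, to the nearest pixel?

2267 px

First fit — 1.90:1 into 592×370 spans the width: 592.00 × 311.58.
The 16×10 canvas is width-limited in 4308×4308, giving 4308.00 × 2692.50; scale factor 7.2770.
Applying the same ×7.2770: 311.58 → 2267.37.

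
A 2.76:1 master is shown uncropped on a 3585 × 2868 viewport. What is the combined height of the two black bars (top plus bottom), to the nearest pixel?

2.76:1 (2.760) > 5:4 (1.250), so the master fills the width.
That makes the image 1298.91 px tall (3585 / 2.760).
Leftover height: 2868 − 1298.91 = 1569.09 px.

1569 px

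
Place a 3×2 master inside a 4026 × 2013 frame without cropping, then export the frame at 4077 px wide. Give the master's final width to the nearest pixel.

3058 px

In the 4026×2013 frame the master fills the height: width = 2013 × 3/2 ≈ 3019.50 px.
Resizing to 4077 px wide multiplies everything by 1.0127: 3019.50 → 3057.75 px.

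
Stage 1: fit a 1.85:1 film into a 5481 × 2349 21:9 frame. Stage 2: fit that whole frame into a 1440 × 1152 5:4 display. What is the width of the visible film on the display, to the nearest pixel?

First fit — 1.85:1 into 5481×2349 spans the height: 4345.65 × 2349.00.
The 21:9 canvas is width-limited in 1440×1152, giving 1440.00 × 617.14; scale factor 0.2627.
Applying the same ×0.2627: 4345.65 → 1141.71.

1142 px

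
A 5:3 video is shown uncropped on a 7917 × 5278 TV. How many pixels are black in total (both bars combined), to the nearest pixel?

4178593 pixels

Since 1.667 > 1.500, the video is width-limited.
That makes the image 4750.2000 px tall (7917 × 3/5).
5278 − 4750.2000 = 527.8000 px of bars.
Bar area = 527.8000 × 7917 ≈ 4178593 px.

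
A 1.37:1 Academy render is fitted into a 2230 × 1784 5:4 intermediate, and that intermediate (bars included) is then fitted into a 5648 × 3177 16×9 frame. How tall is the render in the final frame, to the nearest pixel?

2899 px

Inside the 2230×1784 canvas the render is width-limited at 2230.00 × 1627.74.
Second fit — the 5:4 canvas into 5648×3177 spans the height: 3971.25 × 3177.00 (×1.7808 from 2230×1784).
So the render's height is 1627.74 × 1.7808 ≈ 2898.72.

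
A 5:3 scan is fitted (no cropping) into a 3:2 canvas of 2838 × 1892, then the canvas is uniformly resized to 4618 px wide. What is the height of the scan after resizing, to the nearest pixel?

At 2838×1892 the scan is width-limited, so height = 2838 × 3/5 ≈ 1702.80 px.
The frame scales by 4618/2838 = 1.6272; 1702.80 × 1.6272 ≈ 2770.80 px.

2771 px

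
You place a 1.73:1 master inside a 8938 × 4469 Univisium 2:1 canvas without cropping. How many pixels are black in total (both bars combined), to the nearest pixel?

5392429 pixels

Since 1.730 < 2.000, the master is height-limited.
Content width = 4469 × 1.730 ≈ 7731.3700 px.
Leftover width: 8938 − 7731.3700 = 1206.6300 px.
Bar area = 1206.6300 × 4469 ≈ 5392429 px.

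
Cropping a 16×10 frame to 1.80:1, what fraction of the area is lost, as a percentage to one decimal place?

Going from 16×10 to 1.80:1 means cutting height while keeping width.
Fraction kept = (1.600)/(1.800) ≈ 88.89%, so 11.11% is lost.

11.1%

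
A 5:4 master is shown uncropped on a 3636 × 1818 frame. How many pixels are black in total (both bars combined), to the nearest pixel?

5:4 is narrower than 2:1, so it spans the full height.
The master is 1818 × 5/4 ≈ 2272.5000 px wide.
3636 − 2272.5000 = 1363.5000 px of bars.
That's 1363.5000 × 1818 ≈ 2478843 black pixels.

2478843 pixels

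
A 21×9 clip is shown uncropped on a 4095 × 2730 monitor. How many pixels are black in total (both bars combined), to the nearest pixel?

21×9 is wider than 3:2, so it spans the full width.
The clip is 4095 × 9/21 ≈ 1755.0000 px tall.
Black = 2730 − 1755.0000 = 975.0000 px.
Bar area = 975.0000 × 4095 ≈ 3992625 px.

3992625 pixels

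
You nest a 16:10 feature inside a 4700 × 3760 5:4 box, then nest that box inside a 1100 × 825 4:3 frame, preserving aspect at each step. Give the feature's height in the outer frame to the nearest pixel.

645 px

Inside the 4700×3760 canvas the feature is width-limited at 4700.00 × 2937.50.
Second fit — the 5:4 canvas into 1100×825 spans the height: 1031.25 × 825.00 (×0.2194 from 4700×3760).
The feature scales with it: height 2937.50 × 0.2194 ≈ 644.53.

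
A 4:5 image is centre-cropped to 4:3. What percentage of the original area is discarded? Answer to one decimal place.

Going from 4:5 to 4:3 means cutting height while keeping width.
Fraction kept = (0.800)/(1.333) ≈ 60.00%, so 40.00% is lost.

40.0%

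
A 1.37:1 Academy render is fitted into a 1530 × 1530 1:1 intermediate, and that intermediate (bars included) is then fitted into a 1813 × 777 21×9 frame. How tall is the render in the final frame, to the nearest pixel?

567 px

Inside the 1530×1530 canvas the render is width-limited at 1530.00 × 1116.79.
The 1:1 canvas is height-limited in 1813×777, giving 777.00 × 777.00; scale factor 0.5078.
The render scales with it: height 1116.79 × 0.5078 ≈ 567.15.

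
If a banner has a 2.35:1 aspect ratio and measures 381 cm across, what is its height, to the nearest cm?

162 cm

381 / 2.350 = 162.13.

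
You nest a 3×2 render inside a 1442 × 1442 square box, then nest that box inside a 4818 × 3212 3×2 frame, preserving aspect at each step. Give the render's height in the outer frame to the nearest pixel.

2141 px

Inside the 1442×1442 canvas the render is width-limited at 1442.00 × 961.33.
square in 4818×3212: fills the height, so the intermediate becomes 3212.00 × 3212.00 — a scale of ×2.2275.
The render scales with it: height 961.33 × 2.2275 ≈ 2141.33.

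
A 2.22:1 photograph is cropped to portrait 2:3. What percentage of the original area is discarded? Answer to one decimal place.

Going from 2.22:1 to portrait 2:3 means cutting width while keeping height.
(0.667)/(2.220) ≈ 0.300 of the area survives, leaving 69.97% discarded.

70.0%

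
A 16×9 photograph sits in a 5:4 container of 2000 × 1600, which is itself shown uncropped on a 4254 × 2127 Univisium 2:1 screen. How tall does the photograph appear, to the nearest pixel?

Inside the 2000×1600 canvas the photograph is width-limited at 2000.00 × 1125.00.
5:4 in 4254×2127: fills the height, so the intermediate becomes 2658.75 × 2127.00 — a scale of ×1.3294.
So the photograph's height is 1125.00 × 1.3294 ≈ 1495.55.

1496 px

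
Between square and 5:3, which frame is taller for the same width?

square

square = 1 and 5:3 = 1.667; 1.667 > 1. The smaller width-to-height ratio is the taller frame.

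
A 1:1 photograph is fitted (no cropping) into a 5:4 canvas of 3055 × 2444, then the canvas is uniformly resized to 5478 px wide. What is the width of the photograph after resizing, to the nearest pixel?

4382 px

At 3055×2444 the photograph is height-limited, so width = 2444 × 1/1 ≈ 2444.00 px.
Scaling 3055 → 5478 is ×1.7931, so the width becomes 2444.00 × 1.7931 ≈ 4382.40 px.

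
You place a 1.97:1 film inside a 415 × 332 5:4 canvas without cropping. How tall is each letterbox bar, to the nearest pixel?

61 px

1.97:1 is wider than 5:4, so it spans the full width.
The film is 415 / 1.970 ≈ 210.66 px tall.
Black = 332 − 210.66 = 121.34 px, or 60.67 per bar.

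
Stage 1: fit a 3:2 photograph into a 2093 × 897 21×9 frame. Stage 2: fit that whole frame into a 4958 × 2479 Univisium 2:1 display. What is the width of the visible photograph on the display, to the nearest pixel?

3187 px

First fit — 3:2 into 2093×897 spans the height: 1345.50 × 897.00.
Second fit — the 21×9 canvas into 4958×2479 spans the width: 4958.00 × 2124.86 (×2.3688 from 2093×897).
So the photograph's width is 1345.50 × 2.3688 ≈ 3187.29.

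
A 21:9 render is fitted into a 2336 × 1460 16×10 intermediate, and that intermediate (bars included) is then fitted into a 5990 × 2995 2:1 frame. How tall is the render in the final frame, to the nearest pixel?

2054 px

21:9 in 2336×1460: fills the width, so the render is 2336.00 × 1001.14.
16×10 in 5990×2995: fills the height, so the intermediate becomes 4792.00 × 2995.00 — a scale of ×2.0514.
The render scales with it: height 1001.14 × 2.0514 ≈ 2053.71.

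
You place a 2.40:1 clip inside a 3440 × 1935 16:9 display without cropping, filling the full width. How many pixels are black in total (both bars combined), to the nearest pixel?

The clip is 3440 / 2.400 ≈ 1433.3333 px tall.
Leftover height: 1935 − 1433.3333 = 501.6667 px.
Bar area = 501.6667 × 3440 ≈ 1725733 px.

1725733 pixels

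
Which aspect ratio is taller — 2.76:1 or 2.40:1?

2.76 and 2.4; 2.76 > 2.4. The smaller width-to-height ratio is the taller frame.

2.40:1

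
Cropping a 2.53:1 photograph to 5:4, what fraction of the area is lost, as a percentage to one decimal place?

Going from 2.53:1 to 5:4 means cutting width while keeping height.
Area ratio = (1.250)/(2.530) = 49.41%; the remaining 50.59% is cropped out.

50.6%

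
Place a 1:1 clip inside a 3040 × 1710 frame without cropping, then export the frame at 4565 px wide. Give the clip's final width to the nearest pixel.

2568 px

Fitted into 3040×1710, the clip spans the height; its width is 1710 × 1/1 ≈ 1710.00 px.
The frame scales by 4565/3040 = 1.5016; 1710.00 × 1.5016 ≈ 2567.81 px.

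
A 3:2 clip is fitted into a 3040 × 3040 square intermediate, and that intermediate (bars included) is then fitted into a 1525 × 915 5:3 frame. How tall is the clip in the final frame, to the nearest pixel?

610 px

First fit — 3:2 into 3040×3040 spans the width: 3040.00 × 2026.67.
The square canvas is height-limited in 1525×915, giving 915.00 × 915.00; scale factor 0.3010.
So the clip's height is 2026.67 × 0.3010 ≈ 610.00.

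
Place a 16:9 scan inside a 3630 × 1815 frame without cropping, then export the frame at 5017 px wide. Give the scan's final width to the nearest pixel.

4460 px

Fitted into 3630×1815, the scan spans the height; its width is 1815 × 16/9 ≈ 3226.67 px.
The frame scales by 5017/3630 = 1.3821; 3226.67 × 1.3821 ≈ 4459.56 px.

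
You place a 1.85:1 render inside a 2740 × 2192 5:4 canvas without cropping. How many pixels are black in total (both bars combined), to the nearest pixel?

1.85:1 (1.850) > 5:4 (1.250), so the render fills the width.
That makes the image 1481.0811 px tall (2740 / 1.850).
Black = 2192 − 1481.0811 = 710.9189 px.
Bar area = 710.9189 × 2740 ≈ 1947918 px.

1947918 pixels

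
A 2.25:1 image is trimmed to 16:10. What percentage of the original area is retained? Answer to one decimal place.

71.1%

Going from 2.25:1 to 16:10 means cutting width while keeping height.
Fraction kept = (1.600)/(2.250) ≈ 71.11%.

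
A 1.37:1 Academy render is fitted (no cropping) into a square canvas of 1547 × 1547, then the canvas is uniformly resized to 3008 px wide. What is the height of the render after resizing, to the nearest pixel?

2196 px

At 1547×1547 the render is width-limited, so height = 1547 / 1.370 ≈ 1129.20 px.
Scaling 1547 → 3008 is ×1.9444, so the height becomes 1129.20 × 1.9444 ≈ 2195.62 px.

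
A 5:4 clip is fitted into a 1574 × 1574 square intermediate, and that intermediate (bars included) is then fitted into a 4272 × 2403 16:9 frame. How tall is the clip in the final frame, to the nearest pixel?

1922 px

5:4 in 1574×1574: fills the width, so the clip is 1574.00 × 1259.20.
The square canvas is height-limited in 4272×2403, giving 2403.00 × 2403.00; scale factor 1.5267.
The clip scales with it: height 1259.20 × 1.5267 ≈ 1922.40.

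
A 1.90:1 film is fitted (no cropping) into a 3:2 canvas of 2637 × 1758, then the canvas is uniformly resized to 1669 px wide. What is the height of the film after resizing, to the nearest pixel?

878 px

In the 2637×1758 frame the film fills the width: height = 2637 / 1.900 ≈ 1387.89 px.
Scaling 2637 → 1669 is ×0.6329, so the height becomes 1387.89 × 0.6329 ≈ 878.42 px.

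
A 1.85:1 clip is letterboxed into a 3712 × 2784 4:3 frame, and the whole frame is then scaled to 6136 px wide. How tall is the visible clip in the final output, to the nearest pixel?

3317 px

Fitted into 3712×2784, the clip spans the width; its height is 3712 / 1.850 ≈ 2006.49 px.
Scaling 3712 → 6136 is ×1.6530, so the height becomes 2006.49 × 1.6530 ≈ 3316.76 px.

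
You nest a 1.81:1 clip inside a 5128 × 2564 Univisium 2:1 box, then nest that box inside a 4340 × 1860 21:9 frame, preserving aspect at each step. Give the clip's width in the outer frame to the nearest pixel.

3367 px

1.81:1 in 5128×2564: fills the height, so the clip is 4640.84 × 2564.00.
The Univisium 2:1 canvas is height-limited in 4340×1860, giving 3720.00 × 1860.00; scale factor 0.7254.
Applying the same ×0.7254: 4640.84 → 3366.60.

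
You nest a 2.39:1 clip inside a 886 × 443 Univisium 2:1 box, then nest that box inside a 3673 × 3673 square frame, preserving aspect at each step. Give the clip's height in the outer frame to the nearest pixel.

Inside the 886×443 canvas the clip is width-limited at 886.00 × 370.71.
The Univisium 2:1 canvas is width-limited in 3673×3673, giving 3673.00 × 1836.50; scale factor 4.1456.
Applying the same ×4.1456: 370.71 → 1536.82.

1537 px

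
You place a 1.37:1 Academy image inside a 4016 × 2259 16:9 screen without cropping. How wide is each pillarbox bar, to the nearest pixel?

461 px

1.37:1 Academy (1.370) < 16:9 (1.778), so the image fills the height.
That makes the image 3094.83 px wide (2259 × 1.370).
Leftover width: 4016 − 3094.83 = 921.17 px → 460.58 each side.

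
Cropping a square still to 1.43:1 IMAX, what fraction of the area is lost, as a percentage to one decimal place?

1.43:1 IMAX is wider than square, so the crop keeps the full width and trims the height.
Area ratio = (1.000)/(1.430) = 69.93%; the remaining 30.07% is cropped out.

30.1%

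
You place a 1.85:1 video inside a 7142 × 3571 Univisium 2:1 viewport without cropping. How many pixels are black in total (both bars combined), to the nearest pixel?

1912806 pixels

1.85:1 is narrower than Univisium 2:1, so it spans the full height.
Content width = 3571 × 1.850 ≈ 6606.3500 px.
Black = 7142 − 6606.3500 = 535.6500 px.
That's 535.6500 × 3571 ≈ 1912806 black pixels.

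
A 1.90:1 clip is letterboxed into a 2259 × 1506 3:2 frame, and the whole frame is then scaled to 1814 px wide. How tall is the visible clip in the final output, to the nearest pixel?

955 px

Fitted into 2259×1506, the clip spans the width; its height is 2259 / 1.900 ≈ 1188.95 px.
Resizing to 1814 px wide multiplies everything by 0.8030: 1188.95 → 954.74 px.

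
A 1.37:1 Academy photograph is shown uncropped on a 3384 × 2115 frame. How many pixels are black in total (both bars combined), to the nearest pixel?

1.37:1 Academy (1.370) < 16×10 (1.600), so the photograph fills the height.
The photograph is 2115 × 1.370 ≈ 2897.5500 px wide.
Leftover width: 3384 − 2897.5500 = 486.4500 px.
Bar area = 486.4500 × 2115 ≈ 1028842 px.

1028842 pixels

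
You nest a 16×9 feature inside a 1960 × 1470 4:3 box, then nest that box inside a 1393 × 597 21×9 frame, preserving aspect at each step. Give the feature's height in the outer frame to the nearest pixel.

Inside the 1960×1470 canvas the feature is width-limited at 1960.00 × 1102.50.
The 4:3 canvas is height-limited in 1393×597, giving 796.00 × 597.00; scale factor 0.4061.
Applying the same ×0.4061: 1102.50 → 447.75.

448 px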